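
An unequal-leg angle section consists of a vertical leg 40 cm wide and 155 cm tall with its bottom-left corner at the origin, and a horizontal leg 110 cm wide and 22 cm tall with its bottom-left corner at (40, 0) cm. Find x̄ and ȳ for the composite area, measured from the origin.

Part | A | x̄ᵢ | ȳᵢ | A·x̄ᵢ | A·ȳᵢ
vertical leg | 6200.00 | 20.00 | 77.50 | 124000.00 | 480500.00
horizontal leg | 2420.00 | 95.00 | 11.00 | 229900.00 | 26620.00
Σ | 8620.00 |  |  | 353900.00 | 507120.00
x̄ = 353900.00 / 8620.00 = 41.06 cm
ȳ = 507120.00 / 8620.00 = 58.83 cm

x̄ = 41.06 cm, ȳ = 58.83 cm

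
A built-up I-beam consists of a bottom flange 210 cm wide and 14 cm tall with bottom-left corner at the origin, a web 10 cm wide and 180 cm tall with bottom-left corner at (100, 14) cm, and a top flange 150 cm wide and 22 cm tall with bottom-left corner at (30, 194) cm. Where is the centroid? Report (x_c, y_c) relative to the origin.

x_c = 105.00 cm, y_c = 109.99 cm

bottom flange: A = 210 × 14 = 2940.00, centroid at (105.00, 7.00).
web: A = 10 × 180 = 1800.00, centroid at (105.00, 104.00).
top flange: A = 150 × 22 = 3300.00, centroid at (105.00, 205.00).
ΣA = 8040.00 cm², ΣAx_c = 844200.00 cm³, ΣAy_c = 884280.00 cm³.
x_c = 844200.00/8040.00 = 105.00 cm; y_c = 884280.00/8040.00 = 109.99 cm.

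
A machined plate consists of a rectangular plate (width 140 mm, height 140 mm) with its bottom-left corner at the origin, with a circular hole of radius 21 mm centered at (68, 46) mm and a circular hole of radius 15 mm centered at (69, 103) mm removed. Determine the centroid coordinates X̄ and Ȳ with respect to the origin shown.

plate: A = 140 × 140 = 19600.00, centroid at (70.00, 70.00).
hole 1: A = −π·21² = -1385.44, centroid at (68.00, 46.00).
hole 2: A = −π·15² = -706.86, centroid at (69.00, 103.00).
ΣA = 17507.70 mm², ΣAX̄ = 1229016.69 mm³, ΣAȲ = 1235463.24 mm³.
X̄ = 1229016.69/17507.70 = 70.20 mm; Ȳ = 1235463.24/17507.70 = 70.57 mm.

X̄ = 70.20 mm, Ȳ = 70.57 mm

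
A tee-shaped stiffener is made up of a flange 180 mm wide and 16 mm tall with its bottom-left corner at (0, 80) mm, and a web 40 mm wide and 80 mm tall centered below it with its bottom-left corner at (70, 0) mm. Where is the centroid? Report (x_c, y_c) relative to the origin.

Part | A | x̄ᵢ | ȳᵢ | A·x̄ᵢ | A·ȳᵢ
web | 3200.00 | 90.00 | 40.00 | 288000.00 | 128000.00
flange | 2880.00 | 90.00 | 88.00 | 259200.00 | 253440.00
Σ | 6080.00 |  |  | 547200.00 | 381440.00
x_c = 547200.00 / 6080.00 = 90.00 mm
y_c = 381440.00 / 6080.00 = 62.74 mm

x_c = 90.00 mm, y_c = 62.74 mm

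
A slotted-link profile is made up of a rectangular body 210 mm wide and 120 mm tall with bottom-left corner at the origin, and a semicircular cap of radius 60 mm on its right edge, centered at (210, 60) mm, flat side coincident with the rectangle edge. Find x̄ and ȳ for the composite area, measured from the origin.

rectangular body: A = 210 × 120 = 25200.00, centroid at (105.00, 60.00).
semicircular end: A = ½π·60² = 5654.87, centroid at (235.46, 60.00).
ΣA = 30854.87 mm²
ΣAx̄ = (25200.00)(105.00) + (5654.87)(235.46) = 3977522.02 mm³
ΣAȳ = (25200.00)(60.00) + (5654.87)(60.00) = 1851292.01 mm³
x̄ = 3977522.02 / 30854.87 = 128.91 mm
ȳ = 1851292.01 / 30854.87 = 60.00 mm

x̄ = 128.91 mm, ȳ = 60.00 mm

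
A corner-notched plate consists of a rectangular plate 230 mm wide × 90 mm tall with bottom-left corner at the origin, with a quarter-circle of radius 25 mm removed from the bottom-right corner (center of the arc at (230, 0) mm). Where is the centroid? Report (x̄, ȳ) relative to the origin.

Part | A | x̄ᵢ | ȳᵢ | A·x̄ᵢ | A·ȳᵢ
plate | 20700.00 | 115.00 | 45.00 | 2380500.00 | 931500.00
removed quarter-circle | -490.87 | 219.39 | 10.61 | -107692.65 | -5208.33
Σ | 20209.13 |  |  | 2272807.35 | 926291.67
x̄ = 2272807.35 / 20209.13 = 112.46 mm
ȳ = 926291.67 / 20209.13 = 45.84 mm

x̄ = 112.46 mm, ȳ = 45.84 mm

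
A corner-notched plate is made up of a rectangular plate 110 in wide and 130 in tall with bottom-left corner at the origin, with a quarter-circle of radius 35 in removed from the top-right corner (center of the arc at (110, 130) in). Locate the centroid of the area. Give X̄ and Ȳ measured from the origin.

plate: A = 110 × 130 = 14300.00, centroid at (55.00, 65.00).
removed quarter-circle: A = −¼π·35² = -962.11, centroid at (95.15, 115.15).
ΣA = 13337.89 in²
ΣAX̄ = (14300.00)(55.00) + (-962.11)(95.15) = 694959.26 in³
ΣAȲ = (14300.00)(65.00) + (-962.11)(115.15) = 818717.01 in³
X̄ = 694959.26 / 13337.89 = 52.10 in
Ȳ = 818717.01 / 13337.89 = 61.38 in

X̄ = 52.10 in, Ȳ = 61.38 in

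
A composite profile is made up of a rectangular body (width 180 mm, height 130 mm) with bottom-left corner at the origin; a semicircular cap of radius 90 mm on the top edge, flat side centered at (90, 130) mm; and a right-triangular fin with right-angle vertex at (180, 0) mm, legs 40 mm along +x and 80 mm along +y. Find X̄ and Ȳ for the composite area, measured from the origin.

X̄ = 94.38 mm, Ȳ = 98.18 mm

rectangular body: A = 180 × 130 = 23400.00, centroid at (90.00, 65.00).
semicircular top: A = ½π·90² = 12723.45, centroid at (90.00, 168.20).
triangular fin: A = ½·40·80 = 1600.00, centroid at (193.33, 26.67).
ΣA = 37723.45 mm²
ΣAX̄ = (23400.00)(90.00) + (12723.45)(90.00) + (1600.00)(193.33) = 3560443.86 mm³
ΣAȲ = (23400.00)(65.00) + (12723.45)(168.20) + (1600.00)(26.67) = 3703715.20 mm³
X̄ = 3560443.86 / 37723.45 = 94.38 mm
Ȳ = 3703715.20 / 37723.45 = 98.18 mm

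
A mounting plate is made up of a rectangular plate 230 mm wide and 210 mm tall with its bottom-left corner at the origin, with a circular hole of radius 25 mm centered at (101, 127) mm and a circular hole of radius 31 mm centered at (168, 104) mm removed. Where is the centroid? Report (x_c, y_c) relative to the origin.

plate: A = 230 × 210 = 48300.00, centroid at (115.00, 105.00).
hole 1: A = −π·25² = -1963.50, centroid at (101.00, 127.00).
hole 2: A = −π·31² = -3019.07, centroid at (168.00, 104.00).
ΣA = 43317.43 mm², ΣAx_c = 4848983.11 mm³, ΣAy_c = 4508152.75 mm³.
x_c = 4848983.11/43317.43 = 111.94 mm; y_c = 4508152.75/43317.43 = 104.07 mm.

x_c = 111.94 mm, y_c = 104.07 mm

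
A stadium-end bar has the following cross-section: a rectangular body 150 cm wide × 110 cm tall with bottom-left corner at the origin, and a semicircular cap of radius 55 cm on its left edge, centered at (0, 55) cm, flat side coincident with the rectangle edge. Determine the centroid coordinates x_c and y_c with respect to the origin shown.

x_c = 53.01 cm, y_c = 55.00 cm

Part | A | x̄ᵢ | ȳᵢ | A·x̄ᵢ | A·ȳᵢ
rectangular body | 16500.00 | 75.00 | 55.00 | 1237500.00 | 907500.00
semicircular end | 4751.66 | -23.34 | 55.00 | -110916.67 | 261341.24
Σ | 21251.66 |  |  | 1126583.33 | 1168841.24
x_c = 1126583.33 / 21251.66 = 53.01 cm
y_c = 1168841.24 / 21251.66 = 55.00 cm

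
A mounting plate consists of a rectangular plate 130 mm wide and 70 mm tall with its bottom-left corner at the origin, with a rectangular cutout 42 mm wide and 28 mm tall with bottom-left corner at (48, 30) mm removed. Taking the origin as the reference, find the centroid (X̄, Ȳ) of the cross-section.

X̄ = 64.41 mm, Ȳ = 33.66 mm

plate: A = 130 × 70 = 9100.00, centroid at (65.00, 35.00).
hole: A = −(42 × 28) = -1176.00, centroid at (69.00, 44.00).
ΣA = 7924.00 mm²
ΣAX̄ = (9100.00)(65.00) + (-1176.00)(69.00) = 510356.00 mm³
ΣAȲ = (9100.00)(35.00) + (-1176.00)(44.00) = 266756.00 mm³
X̄ = 510356.00 / 7924.00 = 64.41 mm
Ȳ = 266756.00 / 7924.00 = 33.66 mm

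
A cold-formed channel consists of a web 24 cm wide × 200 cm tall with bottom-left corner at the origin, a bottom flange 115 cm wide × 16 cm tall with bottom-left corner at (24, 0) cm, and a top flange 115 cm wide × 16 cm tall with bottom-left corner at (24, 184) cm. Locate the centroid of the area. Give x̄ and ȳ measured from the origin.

Part | A | x̄ᵢ | ȳᵢ | A·x̄ᵢ | A·ȳᵢ
web | 4800.00 | 12.00 | 100.00 | 57600.00 | 480000.00
bottom flange | 1840.00 | 81.50 | 8.00 | 149960.00 | 14720.00
top flange | 1840.00 | 81.50 | 192.00 | 149960.00 | 353280.00
Σ | 8480.00 |  |  | 357520.00 | 848000.00
x̄ = 357520.00 / 8480.00 = 42.16 cm
ȳ = 848000.00 / 8480.00 = 100.00 cm

x̄ = 42.16 cm, ȳ = 100.00 cm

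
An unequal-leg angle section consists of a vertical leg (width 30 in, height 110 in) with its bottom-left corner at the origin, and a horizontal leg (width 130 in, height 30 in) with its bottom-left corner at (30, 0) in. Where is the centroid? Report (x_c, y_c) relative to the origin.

x_c = 58.33 in, y_c = 33.33 in

vertical leg: A = 30 × 110 = 3300.00, centroid at (15.00, 55.00).
horizontal leg: A = 130 × 30 = 3900.00, centroid at (95.00, 15.00).
ΣA = 7200.00 in², ΣAx_c = 420000.00 in³, ΣAy_c = 240000.00 in³.
x_c = 420000.00/7200.00 = 58.33 in; y_c = 240000.00/7200.00 = 33.33 in.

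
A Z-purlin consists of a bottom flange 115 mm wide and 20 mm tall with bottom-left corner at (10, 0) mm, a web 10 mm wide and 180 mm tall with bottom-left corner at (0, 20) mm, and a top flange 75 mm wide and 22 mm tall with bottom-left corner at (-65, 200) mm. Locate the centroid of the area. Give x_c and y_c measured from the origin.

bottom flange: A = 115 × 20 = 2300.00, centroid at (67.50, 10.00).
web: A = 10 × 180 = 1800.00, centroid at (5.00, 110.00).
top flange: A = 75 × 22 = 1650.00, centroid at (-27.50, 211.00).
ΣA = 5750.00 mm²
ΣAx_c = (2300.00)(67.50) + (1800.00)(5.00) + (1650.00)(-27.50) = 118875.00 mm³
ΣAy_c = (2300.00)(10.00) + (1800.00)(110.00) + (1650.00)(211.00) = 569150.00 mm³
x_c = 118875.00 / 5750.00 = 20.67 mm
y_c = 569150.00 / 5750.00 = 98.98 mm

x_c = 20.67 mm, y_c = 98.98 mm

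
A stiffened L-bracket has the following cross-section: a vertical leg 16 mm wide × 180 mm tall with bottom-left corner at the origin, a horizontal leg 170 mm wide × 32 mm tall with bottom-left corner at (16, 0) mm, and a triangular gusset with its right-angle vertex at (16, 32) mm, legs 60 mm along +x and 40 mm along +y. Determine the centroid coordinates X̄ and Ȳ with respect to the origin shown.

vertical leg: A = 16 × 180 = 2880.00, centroid at (8.00, 90.00).
horizontal leg: A = 170 × 32 = 5440.00, centroid at (101.00, 16.00).
gusset: A = ½·60·40 = 1200.00, centroid at (36.00, 45.33).
ΣA = 9520.00 mm², ΣAX̄ = 615680.00 mm³, ΣAȲ = 400640.00 mm³.
X̄ = 615680.00/9520.00 = 64.67 mm; Ȳ = 400640.00/9520.00 = 42.08 mm.

X̄ = 64.67 mm, Ȳ = 42.08 mm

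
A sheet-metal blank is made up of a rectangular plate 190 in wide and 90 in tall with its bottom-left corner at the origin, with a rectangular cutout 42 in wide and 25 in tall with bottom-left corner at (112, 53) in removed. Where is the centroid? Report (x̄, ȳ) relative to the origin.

plate: A = 190 × 90 = 17100.00, centroid at (95.00, 45.00).
hole: A = −(42 × 25) = -1050.00, centroid at (133.00, 65.50).
ΣA = 16050.00 in², ΣAx̄ = 1484850.00 in³, ΣAȳ = 700725.00 in³.
x̄ = 1484850.00/16050.00 = 92.51 in; ȳ = 700725.00/16050.00 = 43.66 in.

x̄ = 92.51 in, ȳ = 43.66 in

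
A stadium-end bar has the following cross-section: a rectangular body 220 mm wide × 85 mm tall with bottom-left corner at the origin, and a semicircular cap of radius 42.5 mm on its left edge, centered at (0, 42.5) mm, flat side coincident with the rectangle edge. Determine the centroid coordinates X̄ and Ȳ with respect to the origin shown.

X̄ = 93.13 mm, Ȳ = 42.50 mm

rectangular body: A = 220 × 85 = 18700.00, centroid at (110.00, 42.50).
semicircular end: A = ½π·42.5² = 2837.25, centroid at (-18.04, 42.50).
ΣA = 21537.25 mm²
ΣAX̄ = (18700.00)(110.00) + (2837.25)(-18.04) = 2005822.92 mm³
ΣAȲ = (18700.00)(42.50) + (2837.25)(42.50) = 915333.16 mm³
X̄ = 2005822.92 / 21537.25 = 93.13 mm
Ȳ = 915333.16 / 21537.25 = 42.50 mm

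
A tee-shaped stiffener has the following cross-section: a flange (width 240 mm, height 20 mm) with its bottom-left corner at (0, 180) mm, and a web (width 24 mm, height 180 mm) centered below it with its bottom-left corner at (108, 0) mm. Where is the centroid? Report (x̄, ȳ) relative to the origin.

x̄ = 120.00 mm, ȳ = 142.63 mm

Part | A | x̄ᵢ | ȳᵢ | A·x̄ᵢ | A·ȳᵢ
web | 4320.00 | 120.00 | 90.00 | 518400.00 | 388800.00
flange | 4800.00 | 120.00 | 190.00 | 576000.00 | 912000.00
Σ | 9120.00 |  |  | 1094400.00 | 1300800.00
x̄ = 1094400.00 / 9120.00 = 120.00 mm
ȳ = 1300800.00 / 9120.00 = 142.63 mm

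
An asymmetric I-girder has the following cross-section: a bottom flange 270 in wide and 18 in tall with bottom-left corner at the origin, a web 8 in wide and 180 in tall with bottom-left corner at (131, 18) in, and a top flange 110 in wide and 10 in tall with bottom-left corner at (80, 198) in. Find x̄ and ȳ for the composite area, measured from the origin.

bottom flange: A = 270 × 18 = 4860.00, centroid at (135.00, 9.00).
web: A = 8 × 180 = 1440.00, centroid at (135.00, 108.00).
top flange: A = 110 × 10 = 1100.00, centroid at (135.00, 203.00).
ΣA = 7400.00 in²
ΣAx̄ = (4860.00)(135.00) + (1440.00)(135.00) + (1100.00)(135.00) = 999000.00 in³
ΣAȳ = (4860.00)(9.00) + (1440.00)(108.00) + (1100.00)(203.00) = 422560.00 in³
x̄ = 999000.00 / 7400.00 = 135.00 in
ȳ = 422560.00 / 7400.00 = 57.10 in

x̄ = 135.00 in, ȳ = 57.10 in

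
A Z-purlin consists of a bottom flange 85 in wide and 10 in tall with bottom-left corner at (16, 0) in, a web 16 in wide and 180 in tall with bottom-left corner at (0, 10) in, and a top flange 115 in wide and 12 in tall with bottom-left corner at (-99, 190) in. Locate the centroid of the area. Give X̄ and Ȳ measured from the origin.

Part | A | x̄ᵢ | ȳᵢ | A·x̄ᵢ | A·ȳᵢ
bottom flange | 850.00 | 58.50 | 5.00 | 49725.00 | 4250.00
web | 2880.00 | 8.00 | 100.00 | 23040.00 | 288000.00
top flange | 1380.00 | -41.50 | 196.00 | -57270.00 | 270480.00
Σ | 5110.00 |  |  | 15495.00 | 562730.00
X̄ = 15495.00 / 5110.00 = 3.03 in
Ȳ = 562730.00 / 5110.00 = 110.12 in

X̄ = 3.03 in, Ȳ = 110.12 in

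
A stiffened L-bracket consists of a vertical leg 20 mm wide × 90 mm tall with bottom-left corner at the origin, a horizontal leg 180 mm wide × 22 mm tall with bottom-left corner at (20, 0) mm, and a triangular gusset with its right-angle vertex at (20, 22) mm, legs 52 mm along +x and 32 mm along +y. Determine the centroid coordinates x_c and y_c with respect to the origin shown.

vertical leg: A = 20 × 90 = 1800.00, centroid at (10.00, 45.00).
horizontal leg: A = 180 × 22 = 3960.00, centroid at (110.00, 11.00).
gusset: A = ½·52·32 = 832.00, centroid at (37.33, 32.67).
ΣA = 6592.00 mm²
ΣAx_c = (1800.00)(10.00) + (3960.00)(110.00) + (832.00)(37.33) = 484661.33 mm³
ΣAy_c = (1800.00)(45.00) + (3960.00)(11.00) + (832.00)(32.67) = 151738.67 mm³
x_c = 484661.33 / 6592.00 = 73.52 mm
y_c = 151738.67 / 6592.00 = 23.02 mm

x_c = 73.52 mm, y_c = 23.02 mm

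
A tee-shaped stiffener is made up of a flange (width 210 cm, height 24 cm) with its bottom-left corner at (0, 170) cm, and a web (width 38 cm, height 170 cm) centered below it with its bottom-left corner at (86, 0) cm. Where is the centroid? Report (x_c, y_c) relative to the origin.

Part | A | x̄ᵢ | ȳᵢ | A·x̄ᵢ | A·ȳᵢ
web | 6460.00 | 105.00 | 85.00 | 678300.00 | 549100.00
flange | 5040.00 | 105.00 | 182.00 | 529200.00 | 917280.00
Σ | 11500.00 |  |  | 1207500.00 | 1466380.00
x_c = 1207500.00 / 11500.00 = 105.00 cm
y_c = 1466380.00 / 11500.00 = 127.51 cm

x_c = 105.00 cm, y_c = 127.51 cm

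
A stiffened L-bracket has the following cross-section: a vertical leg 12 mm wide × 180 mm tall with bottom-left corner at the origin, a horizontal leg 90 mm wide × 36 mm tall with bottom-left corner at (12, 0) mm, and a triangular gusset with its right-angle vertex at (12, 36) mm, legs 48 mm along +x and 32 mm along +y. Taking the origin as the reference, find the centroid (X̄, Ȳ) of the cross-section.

Part | A | x̄ᵢ | ȳᵢ | A·x̄ᵢ | A·ȳᵢ
vertical leg | 2160.00 | 6.00 | 90.00 | 12960.00 | 194400.00
horizontal leg | 3240.00 | 57.00 | 18.00 | 184680.00 | 58320.00
gusset | 768.00 | 28.00 | 46.67 | 21504.00 | 35840.00
Σ | 6168.00 |  |  | 219144.00 | 288560.00
X̄ = 219144.00 / 6168.00 = 35.53 mm
Ȳ = 288560.00 / 6168.00 = 46.78 mm

X̄ = 35.53 mm, Ȳ = 46.78 mm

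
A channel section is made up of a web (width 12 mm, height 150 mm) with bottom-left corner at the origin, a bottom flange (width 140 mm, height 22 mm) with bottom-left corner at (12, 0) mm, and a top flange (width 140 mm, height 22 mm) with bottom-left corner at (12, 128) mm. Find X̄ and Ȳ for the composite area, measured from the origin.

web: A = 12 × 150 = 1800.00, centroid at (6.00, 75.00).
bottom flange: A = 140 × 22 = 3080.00, centroid at (82.00, 11.00).
top flange: A = 140 × 22 = 3080.00, centroid at (82.00, 139.00).
ΣA = 7960.00 mm², ΣAX̄ = 515920.00 mm³, ΣAȲ = 597000.00 mm³.
X̄ = 515920.00/7960.00 = 64.81 mm; Ȳ = 597000.00/7960.00 = 75.00 mm.

X̄ = 64.81 mm, Ȳ = 75.00 mm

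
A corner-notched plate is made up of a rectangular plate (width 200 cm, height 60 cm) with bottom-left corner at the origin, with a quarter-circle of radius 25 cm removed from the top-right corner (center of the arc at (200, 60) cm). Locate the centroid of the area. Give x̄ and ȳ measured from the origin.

plate: A = 200 × 60 = 12000.00, centroid at (100.00, 30.00).
removed quarter-circle: A = −¼π·25² = -490.87, centroid at (189.39, 49.39).
ΣA = 11509.13 cm²
ΣAx̄ = (12000.00)(100.00) + (-490.87)(189.39) = 1107033.56 cm³
ΣAȳ = (12000.00)(30.00) + (-490.87)(49.39) = 335755.90 cm³
x̄ = 1107033.56 / 11509.13 = 96.19 cm
ȳ = 335755.90 / 11509.13 = 29.17 cm

x̄ = 96.19 cm, ȳ = 29.17 cm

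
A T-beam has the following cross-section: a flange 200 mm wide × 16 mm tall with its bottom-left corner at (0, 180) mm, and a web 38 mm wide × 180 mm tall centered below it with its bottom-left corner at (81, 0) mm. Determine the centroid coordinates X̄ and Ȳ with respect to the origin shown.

X̄ = 100.00 mm, Ȳ = 121.24 mm

web: A = 38 × 180 = 6840.00, centroid at (100.00, 90.00).
flange: A = 200 × 16 = 3200.00, centroid at (100.00, 188.00).
ΣA = 10040.00 mm²
ΣAX̄ = (6840.00)(100.00) + (3200.00)(100.00) = 1004000.00 mm³
ΣAȲ = (6840.00)(90.00) + (3200.00)(188.00) = 1217200.00 mm³
X̄ = 1004000.00 / 10040.00 = 100.00 mm
Ȳ = 1217200.00 / 10040.00 = 121.24 mm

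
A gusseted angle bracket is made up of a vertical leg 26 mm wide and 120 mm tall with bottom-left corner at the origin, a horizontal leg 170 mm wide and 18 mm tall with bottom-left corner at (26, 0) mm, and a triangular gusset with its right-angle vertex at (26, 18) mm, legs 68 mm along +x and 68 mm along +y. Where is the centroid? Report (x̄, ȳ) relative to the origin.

x̄ = 58.02 mm, ȳ = 36.36 mm

Part | A | x̄ᵢ | ȳᵢ | A·x̄ᵢ | A·ȳᵢ
vertical leg | 3120.00 | 13.00 | 60.00 | 40560.00 | 187200.00
horizontal leg | 3060.00 | 111.00 | 9.00 | 339660.00 | 27540.00
gusset | 2312.00 | 48.67 | 40.67 | 112517.33 | 94021.33
Σ | 8492.00 |  |  | 492737.33 | 308761.33
x̄ = 492737.33 / 8492.00 = 58.02 mm
ȳ = 308761.33 / 8492.00 = 36.36 mm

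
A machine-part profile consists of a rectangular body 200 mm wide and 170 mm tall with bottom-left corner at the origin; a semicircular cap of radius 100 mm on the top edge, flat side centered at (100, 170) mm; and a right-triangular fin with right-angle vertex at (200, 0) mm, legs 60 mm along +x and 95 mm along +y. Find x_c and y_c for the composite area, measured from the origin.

x_c = 106.51 mm, y_c = 120.20 mm

Part | A | x̄ᵢ | ȳᵢ | A·x̄ᵢ | A·ȳᵢ
rectangular body | 34000.00 | 100.00 | 85.00 | 3400000.00 | 2890000.00
semicircular top | 15707.96 | 100.00 | 212.44 | 1570796.33 | 3337020.42
triangular fin | 2850.00 | 220.00 | 31.67 | 627000.00 | 90250.00
Σ | 52557.96 |  |  | 5597796.33 | 6317270.42
x_c = 5597796.33 / 52557.96 = 106.51 mm
y_c = 6317270.42 / 52557.96 = 120.20 mm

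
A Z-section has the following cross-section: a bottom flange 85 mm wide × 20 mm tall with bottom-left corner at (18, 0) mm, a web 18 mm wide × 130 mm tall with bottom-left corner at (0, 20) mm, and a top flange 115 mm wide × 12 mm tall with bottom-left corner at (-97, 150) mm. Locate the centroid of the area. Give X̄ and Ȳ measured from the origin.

bottom flange: A = 85 × 20 = 1700.00, centroid at (60.50, 10.00).
web: A = 18 × 130 = 2340.00, centroid at (9.00, 85.00).
top flange: A = 115 × 12 = 1380.00, centroid at (-39.50, 156.00).
ΣA = 5420.00 mm²
ΣAX̄ = (1700.00)(60.50) + (2340.00)(9.00) + (1380.00)(-39.50) = 69400.00 mm³
ΣAȲ = (1700.00)(10.00) + (2340.00)(85.00) + (1380.00)(156.00) = 431180.00 mm³
X̄ = 69400.00 / 5420.00 = 12.80 mm
Ȳ = 431180.00 / 5420.00 = 79.55 mm

X̄ = 12.80 mm, Ȳ = 79.55 mm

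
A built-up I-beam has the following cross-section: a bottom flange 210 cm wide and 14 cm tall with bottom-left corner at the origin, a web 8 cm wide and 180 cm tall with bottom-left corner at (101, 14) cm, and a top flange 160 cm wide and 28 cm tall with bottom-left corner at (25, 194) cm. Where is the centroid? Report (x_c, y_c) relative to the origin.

x_c = 105.00 cm, y_c = 124.40 cm

bottom flange: A = 210 × 14 = 2940.00, centroid at (105.00, 7.00).
web: A = 8 × 180 = 1440.00, centroid at (105.00, 104.00).
top flange: A = 160 × 28 = 4480.00, centroid at (105.00, 208.00).
ΣA = 8860.00 cm²
ΣAx_c = (2940.00)(105.00) + (1440.00)(105.00) + (4480.00)(105.00) = 930300.00 cm³
ΣAy_c = (2940.00)(7.00) + (1440.00)(104.00) + (4480.00)(208.00) = 1102180.00 cm³
x_c = 930300.00 / 8860.00 = 105.00 cm
y_c = 1102180.00 / 8860.00 = 124.40 cm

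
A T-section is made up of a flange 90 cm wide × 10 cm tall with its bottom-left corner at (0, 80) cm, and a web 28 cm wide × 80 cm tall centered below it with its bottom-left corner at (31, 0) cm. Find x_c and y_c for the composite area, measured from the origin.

web: A = 28 × 80 = 2240.00, centroid at (45.00, 40.00).
flange: A = 90 × 10 = 900.00, centroid at (45.00, 85.00).
ΣA = 3140.00 cm², ΣAx_c = 141300.00 cm³, ΣAy_c = 166100.00 cm³.
x_c = 141300.00/3140.00 = 45.00 cm; y_c = 166100.00/3140.00 = 52.90 cm.

x_c = 45.00 cm, y_c = 52.90 cm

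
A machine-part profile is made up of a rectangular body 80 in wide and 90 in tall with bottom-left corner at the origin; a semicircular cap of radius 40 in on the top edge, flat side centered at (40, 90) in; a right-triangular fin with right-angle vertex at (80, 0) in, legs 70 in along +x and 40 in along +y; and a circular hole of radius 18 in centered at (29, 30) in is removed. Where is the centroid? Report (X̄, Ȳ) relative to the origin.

X̄ = 49.89 in, Ȳ = 57.55 in

rectangular body: A = 80 × 90 = 7200.00, centroid at (40.00, 45.00).
semicircular top: A = ½π·40² = 2513.27, centroid at (40.00, 106.98).
triangular fin: A = ½·70·40 = 1400.00, centroid at (103.33, 13.33).
hole: A = −π·18² = -1017.88, centroid at (29.00, 30.00).
ΣA = 10095.40 in², ΣAX̄ = 503679.23 in³, ΣAȲ = 580991.72 in³.
X̄ = 503679.23/10095.40 = 49.89 in; Ȳ = 580991.72/10095.40 = 57.55 in.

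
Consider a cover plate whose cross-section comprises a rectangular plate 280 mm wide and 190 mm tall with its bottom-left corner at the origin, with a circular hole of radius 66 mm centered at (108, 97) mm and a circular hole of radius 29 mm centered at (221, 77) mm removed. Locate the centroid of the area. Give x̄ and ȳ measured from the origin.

Part | A | x̄ᵢ | ȳᵢ | A·x̄ᵢ | A·ȳᵢ
plate | 53200.00 | 140.00 | 95.00 | 7448000.00 | 5054000.00
hole 1 | -13684.78 | 108.00 | 97.00 | -1477955.98 | -1327423.43
hole 2 | -2642.08 | 221.00 | 77.00 | -583899.55 | -203440.12
Σ | 36873.14 |  |  | 5386144.47 | 3523136.46
x̄ = 5386144.47 / 36873.14 = 146.07 mm
ȳ = 3523136.46 / 36873.14 = 95.55 mm

x̄ = 146.07 mm, ȳ = 95.55 mm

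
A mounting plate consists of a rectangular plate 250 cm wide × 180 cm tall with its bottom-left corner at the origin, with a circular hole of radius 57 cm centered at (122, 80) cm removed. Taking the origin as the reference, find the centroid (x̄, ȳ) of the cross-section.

x̄ = 125.88 cm, ȳ = 92.93 cm

Part | A | x̄ᵢ | ȳᵢ | A·x̄ᵢ | A·ȳᵢ
plate | 45000.00 | 125.00 | 90.00 | 5625000.00 | 4050000.00
hole | -10207.03 | 122.00 | 80.00 | -1245258.21 | -816562.76
Σ | 34792.97 |  |  | 4379741.79 | 3233437.24
x̄ = 4379741.79 / 34792.97 = 125.88 cm
ȳ = 3233437.24 / 34792.97 = 92.93 cm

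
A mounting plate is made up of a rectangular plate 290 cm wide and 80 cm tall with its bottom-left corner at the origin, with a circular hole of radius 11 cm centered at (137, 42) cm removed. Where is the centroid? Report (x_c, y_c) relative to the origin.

x_c = 145.13 cm, y_c = 39.97 cm

plate: A = 290 × 80 = 23200.00, centroid at (145.00, 40.00).
hole: A = −π·11² = -380.13, centroid at (137.00, 42.00).
ΣA = 22819.87 cm², ΣAx_c = 3311921.82 cm³, ΣAy_c = 912034.43 cm³.
x_c = 3311921.82/22819.87 = 145.13 cm; y_c = 912034.43/22819.87 = 39.97 cm.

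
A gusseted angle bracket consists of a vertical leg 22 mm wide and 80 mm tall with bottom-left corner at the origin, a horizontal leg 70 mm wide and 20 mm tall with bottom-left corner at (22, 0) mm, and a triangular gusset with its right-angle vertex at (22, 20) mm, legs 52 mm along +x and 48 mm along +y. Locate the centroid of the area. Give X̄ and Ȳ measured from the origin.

X̄ = 33.63 mm, Ȳ = 29.34 mm

vertical leg: A = 22 × 80 = 1760.00, centroid at (11.00, 40.00).
horizontal leg: A = 70 × 20 = 1400.00, centroid at (57.00, 10.00).
gusset: A = ½·52·48 = 1248.00, centroid at (39.33, 36.00).
ΣA = 4408.00 mm²
ΣAX̄ = (1760.00)(11.00) + (1400.00)(57.00) + (1248.00)(39.33) = 148248.00 mm³
ΣAȲ = (1760.00)(40.00) + (1400.00)(10.00) + (1248.00)(36.00) = 129328.00 mm³
X̄ = 148248.00 / 4408.00 = 33.63 mm
Ȳ = 129328.00 / 4408.00 = 29.34 mm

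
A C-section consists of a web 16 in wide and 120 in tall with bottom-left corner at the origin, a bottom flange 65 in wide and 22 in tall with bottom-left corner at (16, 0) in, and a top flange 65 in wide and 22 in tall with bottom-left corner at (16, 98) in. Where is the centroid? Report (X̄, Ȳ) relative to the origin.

X̄ = 32.23 in, Ȳ = 60.00 in

web: A = 16 × 120 = 1920.00, centroid at (8.00, 60.00).
bottom flange: A = 65 × 22 = 1430.00, centroid at (48.50, 11.00).
top flange: A = 65 × 22 = 1430.00, centroid at (48.50, 109.00).
ΣA = 4780.00 in²
ΣAX̄ = (1920.00)(8.00) + (1430.00)(48.50) + (1430.00)(48.50) = 154070.00 in³
ΣAȲ = (1920.00)(60.00) + (1430.00)(11.00) + (1430.00)(109.00) = 286800.00 in³
X̄ = 154070.00 / 4780.00 = 32.23 in
Ȳ = 286800.00 / 4780.00 = 60.00 in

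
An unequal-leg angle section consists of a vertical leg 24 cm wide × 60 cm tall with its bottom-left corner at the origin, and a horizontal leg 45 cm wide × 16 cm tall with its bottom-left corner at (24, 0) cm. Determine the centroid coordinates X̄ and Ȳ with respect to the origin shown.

X̄ = 23.50 cm, Ȳ = 22.67 cm

vertical leg: A = 24 × 60 = 1440.00, centroid at (12.00, 30.00).
horizontal leg: A = 45 × 16 = 720.00, centroid at (46.50, 8.00).
ΣA = 2160.00 cm², ΣAX̄ = 50760.00 cm³, ΣAȲ = 48960.00 cm³.
X̄ = 50760.00/2160.00 = 23.50 cm; Ȳ = 48960.00/2160.00 = 22.67 cm.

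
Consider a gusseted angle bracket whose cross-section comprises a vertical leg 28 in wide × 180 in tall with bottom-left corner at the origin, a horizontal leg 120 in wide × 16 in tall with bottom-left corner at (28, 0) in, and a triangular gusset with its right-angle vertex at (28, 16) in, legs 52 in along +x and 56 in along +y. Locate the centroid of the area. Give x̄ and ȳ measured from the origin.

vertical leg: A = 28 × 180 = 5040.00, centroid at (14.00, 90.00).
horizontal leg: A = 120 × 16 = 1920.00, centroid at (88.00, 8.00).
gusset: A = ½·52·56 = 1456.00, centroid at (45.33, 34.67).
ΣA = 8416.00 in², ΣAx̄ = 305525.33 in³, ΣAȳ = 519434.67 in³.
x̄ = 305525.33/8416.00 = 36.30 in; ȳ = 519434.67/8416.00 = 61.72 in.

x̄ = 36.30 in, ȳ = 61.72 in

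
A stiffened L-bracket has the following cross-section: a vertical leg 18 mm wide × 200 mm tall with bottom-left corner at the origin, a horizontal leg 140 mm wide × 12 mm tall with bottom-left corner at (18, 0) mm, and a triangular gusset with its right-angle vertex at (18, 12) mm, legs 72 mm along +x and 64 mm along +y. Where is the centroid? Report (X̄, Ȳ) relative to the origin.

vertical leg: A = 18 × 200 = 3600.00, centroid at (9.00, 100.00).
horizontal leg: A = 140 × 12 = 1680.00, centroid at (88.00, 6.00).
gusset: A = ½·72·64 = 2304.00, centroid at (42.00, 33.33).
ΣA = 7584.00 mm²
ΣAX̄ = (3600.00)(9.00) + (1680.00)(88.00) + (2304.00)(42.00) = 277008.00 mm³
ΣAȲ = (3600.00)(100.00) + (1680.00)(6.00) + (2304.00)(33.33) = 446880.00 mm³
X̄ = 277008.00 / 7584.00 = 36.53 mm
Ȳ = 446880.00 / 7584.00 = 58.92 mm

X̄ = 36.53 mm, Ȳ = 58.92 mm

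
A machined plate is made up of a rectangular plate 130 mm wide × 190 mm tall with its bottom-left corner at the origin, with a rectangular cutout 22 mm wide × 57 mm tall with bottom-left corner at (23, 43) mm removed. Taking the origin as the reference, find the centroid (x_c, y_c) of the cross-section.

plate: A = 130 × 190 = 24700.00, centroid at (65.00, 95.00).
hole: A = −(22 × 57) = -1254.00, centroid at (34.00, 71.50).
ΣA = 23446.00 mm², ΣAx_c = 1562864.00 mm³, ΣAy_c = 2256839.00 mm³.
x_c = 1562864.00/23446.00 = 66.66 mm; y_c = 2256839.00/23446.00 = 96.26 mm.

x_c = 66.66 mm, y_c = 96.26 mm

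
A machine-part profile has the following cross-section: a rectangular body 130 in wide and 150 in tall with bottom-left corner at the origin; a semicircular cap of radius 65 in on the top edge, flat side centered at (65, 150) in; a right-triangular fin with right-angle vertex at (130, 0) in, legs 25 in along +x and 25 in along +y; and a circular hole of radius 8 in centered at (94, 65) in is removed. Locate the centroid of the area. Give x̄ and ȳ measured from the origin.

x̄ = 65.65 in, ȳ = 100.22 in

rectangular body: A = 130 × 150 = 19500.00, centroid at (65.00, 75.00).
semicircular top: A = ½π·65² = 6636.61, centroid at (65.00, 177.59).
triangular fin: A = ½·25·25 = 312.50, centroid at (138.33, 8.33).
hole: A = −π·8² = -201.06, centroid at (94.00, 65.00).
ΣA = 26248.05 in², ΣAx̄ = 1723209.29 in³, ΣAȳ = 2630610.65 in³.
x̄ = 1723209.29/26248.05 = 65.65 in; ȳ = 2630610.65/26248.05 = 100.22 in.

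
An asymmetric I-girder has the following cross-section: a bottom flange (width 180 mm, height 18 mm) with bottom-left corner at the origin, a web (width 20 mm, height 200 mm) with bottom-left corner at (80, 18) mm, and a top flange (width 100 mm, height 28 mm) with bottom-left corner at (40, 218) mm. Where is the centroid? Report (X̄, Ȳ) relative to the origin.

bottom flange: A = 180 × 18 = 3240.00, centroid at (90.00, 9.00).
web: A = 20 × 200 = 4000.00, centroid at (90.00, 118.00).
top flange: A = 100 × 28 = 2800.00, centroid at (90.00, 232.00).
ΣA = 10040.00 mm²
ΣAX̄ = (3240.00)(90.00) + (4000.00)(90.00) + (2800.00)(90.00) = 903600.00 mm³
ΣAȲ = (3240.00)(9.00) + (4000.00)(118.00) + (2800.00)(232.00) = 1150760.00 mm³
X̄ = 903600.00 / 10040.00 = 90.00 mm
Ȳ = 1150760.00 / 10040.00 = 114.62 mm

X̄ = 90.00 mm, Ȳ = 114.62 mm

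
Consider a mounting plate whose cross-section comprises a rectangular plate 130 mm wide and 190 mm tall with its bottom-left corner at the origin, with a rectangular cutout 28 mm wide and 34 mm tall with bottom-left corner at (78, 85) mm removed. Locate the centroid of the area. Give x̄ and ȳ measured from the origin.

x̄ = 63.92 mm, ȳ = 94.72 mm

plate: A = 130 × 190 = 24700.00, centroid at (65.00, 95.00).
hole: A = −(28 × 34) = -952.00, centroid at (92.00, 102.00).
ΣA = 23748.00 mm²
ΣAx̄ = (24700.00)(65.00) + (-952.00)(92.00) = 1517916.00 mm³
ΣAȳ = (24700.00)(95.00) + (-952.00)(102.00) = 2249396.00 mm³
x̄ = 1517916.00 / 23748.00 = 63.92 mm
ȳ = 2249396.00 / 23748.00 = 94.72 mm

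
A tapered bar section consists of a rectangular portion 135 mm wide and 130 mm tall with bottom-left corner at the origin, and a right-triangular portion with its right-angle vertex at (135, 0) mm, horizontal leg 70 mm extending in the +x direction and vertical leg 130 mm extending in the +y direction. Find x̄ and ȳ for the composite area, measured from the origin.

Part | A | x̄ᵢ | ȳᵢ | A·x̄ᵢ | A·ȳᵢ
rectangular portion | 17550.00 | 67.50 | 65.00 | 1184625.00 | 1140750.00
triangular portion | 4550.00 | 158.33 | 43.33 | 720416.67 | 197166.67
Σ | 22100.00 |  |  | 1905041.67 | 1337916.67
x̄ = 1905041.67 / 22100.00 = 86.20 mm
ȳ = 1337916.67 / 22100.00 = 60.54 mm

x̄ = 86.20 mm, ȳ = 60.54 mm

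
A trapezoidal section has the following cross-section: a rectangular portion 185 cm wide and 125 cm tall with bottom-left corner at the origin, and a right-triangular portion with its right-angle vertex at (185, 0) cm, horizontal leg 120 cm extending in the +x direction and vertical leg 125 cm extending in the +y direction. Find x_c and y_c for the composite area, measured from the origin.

x_c = 124.95 cm, y_c = 57.40 cm

rectangular portion: A = 185 × 125 = 23125.00, centroid at (92.50, 62.50).
triangular portion: A = ½·120·125 = 7500.00, centroid at (225.00, 41.67).
ΣA = 30625.00 cm²
ΣAx_c = (23125.00)(92.50) + (7500.00)(225.00) = 3826562.50 cm³
ΣAy_c = (23125.00)(62.50) + (7500.00)(41.67) = 1757812.50 cm³
x_c = 3826562.50 / 30625.00 = 124.95 cm
y_c = 1757812.50 / 30625.00 = 57.40 cm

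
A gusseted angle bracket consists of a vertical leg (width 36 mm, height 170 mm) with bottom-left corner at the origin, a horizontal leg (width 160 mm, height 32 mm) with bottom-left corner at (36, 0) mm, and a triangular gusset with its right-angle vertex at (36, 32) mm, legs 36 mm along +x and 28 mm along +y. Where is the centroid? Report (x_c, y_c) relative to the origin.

vertical leg: A = 36 × 170 = 6120.00, centroid at (18.00, 85.00).
horizontal leg: A = 160 × 32 = 5120.00, centroid at (116.00, 16.00).
gusset: A = ½·36·28 = 504.00, centroid at (48.00, 41.33).
ΣA = 11744.00 mm², ΣAx_c = 728272.00 mm³, ΣAy_c = 622952.00 mm³.
x_c = 728272.00/11744.00 = 62.01 mm; y_c = 622952.00/11744.00 = 53.04 mm.

x_c = 62.01 mm, y_c = 53.04 mm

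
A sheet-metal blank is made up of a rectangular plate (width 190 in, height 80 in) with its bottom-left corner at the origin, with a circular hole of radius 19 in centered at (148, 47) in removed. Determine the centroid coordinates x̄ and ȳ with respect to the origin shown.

x̄ = 90.73 in, ȳ = 39.44 in

plate: A = 190 × 80 = 15200.00, centroid at (95.00, 40.00).
hole: A = −π·19² = -1134.11, centroid at (148.00, 47.00).
ΣA = 14065.89 in², ΣAx̄ = 1276150.99 in³, ΣAȳ = 554696.60 in³.
x̄ = 1276150.99/14065.89 = 90.73 in; ȳ = 554696.60/14065.89 = 39.44 in.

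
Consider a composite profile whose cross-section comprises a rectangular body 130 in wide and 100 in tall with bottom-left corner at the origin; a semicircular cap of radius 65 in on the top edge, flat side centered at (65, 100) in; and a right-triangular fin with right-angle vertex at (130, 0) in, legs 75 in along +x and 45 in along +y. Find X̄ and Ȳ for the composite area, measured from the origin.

X̄ = 72.12 in, Ȳ = 71.38 in

rectangular body: A = 130 × 100 = 13000.00, centroid at (65.00, 50.00).
semicircular top: A = ½π·65² = 6636.61, centroid at (65.00, 127.59).
triangular fin: A = ½·75·45 = 1687.50, centroid at (155.00, 15.00).
ΣA = 21324.11 in²
ΣAX̄ = (13000.00)(65.00) + (6636.61)(65.00) + (1687.50)(155.00) = 1537942.44 in³
ΣAȲ = (13000.00)(50.00) + (6636.61)(127.59) + (1687.50)(15.00) = 1522057.28 in³
X̄ = 1537942.44 / 21324.11 = 72.12 in
Ȳ = 1522057.28 / 21324.11 = 71.38 in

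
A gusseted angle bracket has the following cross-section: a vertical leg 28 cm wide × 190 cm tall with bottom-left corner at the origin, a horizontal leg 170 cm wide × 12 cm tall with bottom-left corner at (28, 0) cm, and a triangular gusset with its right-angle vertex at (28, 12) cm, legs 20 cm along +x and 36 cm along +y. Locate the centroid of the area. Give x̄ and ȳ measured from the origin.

x̄ = 41.12 cm, ȳ = 68.17 cm

vertical leg: A = 28 × 190 = 5320.00, centroid at (14.00, 95.00).
horizontal leg: A = 170 × 12 = 2040.00, centroid at (113.00, 6.00).
gusset: A = ½·20·36 = 360.00, centroid at (34.67, 24.00).
ΣA = 7720.00 cm²
ΣAx̄ = (5320.00)(14.00) + (2040.00)(113.00) + (360.00)(34.67) = 317480.00 cm³
ΣAȳ = (5320.00)(95.00) + (2040.00)(6.00) + (360.00)(24.00) = 526280.00 cm³
x̄ = 317480.00 / 7720.00 = 41.12 cm
ȳ = 526280.00 / 7720.00 = 68.17 cm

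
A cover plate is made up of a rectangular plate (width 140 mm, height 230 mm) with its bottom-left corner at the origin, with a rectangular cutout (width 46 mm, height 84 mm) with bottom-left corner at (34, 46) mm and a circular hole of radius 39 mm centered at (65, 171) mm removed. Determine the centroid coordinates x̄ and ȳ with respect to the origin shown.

x̄ = 73.15 mm, ȳ = 108.07 mm

plate: A = 140 × 230 = 32200.00, centroid at (70.00, 115.00).
hole 1: A = −(46 × 84) = -3864.00, centroid at (57.00, 88.00).
hole 2: A = −π·39² = -4778.36, centroid at (65.00, 171.00).
ΣA = 23557.64 mm², ΣAx̄ = 1723158.44 mm³, ΣAȳ = 2545868.03 mm³.
x̄ = 1723158.44/23557.64 = 73.15 mm; ȳ = 2545868.03/23557.64 = 108.07 mm.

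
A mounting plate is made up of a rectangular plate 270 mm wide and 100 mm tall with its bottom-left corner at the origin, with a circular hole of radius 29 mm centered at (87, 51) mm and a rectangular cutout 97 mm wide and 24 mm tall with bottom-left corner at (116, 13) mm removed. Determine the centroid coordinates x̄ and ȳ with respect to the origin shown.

Part | A | x̄ᵢ | ȳᵢ | A·x̄ᵢ | A·ȳᵢ
plate | 27000.00 | 135.00 | 50.00 | 3645000.00 | 1350000.00
hole 1 | -2642.08 | 87.00 | 51.00 | -229860.91 | -134746.05
hole 2 | -2328.00 | 164.50 | 25.00 | -382956.00 | -58200.00
Σ | 22029.92 |  |  | 3032183.09 | 1157053.95
x̄ = 3032183.09 / 22029.92 = 137.64 mm
ȳ = 1157053.95 / 22029.92 = 52.52 mm

x̄ = 137.64 mm, ȳ = 52.52 mm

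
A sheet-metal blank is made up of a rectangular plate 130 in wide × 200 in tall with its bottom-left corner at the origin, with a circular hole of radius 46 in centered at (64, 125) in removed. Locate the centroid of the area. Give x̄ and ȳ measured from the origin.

plate: A = 130 × 200 = 26000.00, centroid at (65.00, 100.00).
hole: A = −π·46² = -6647.61, centroid at (64.00, 125.00).
ΣA = 19352.39 in², ΣAx̄ = 1264552.96 in³, ΣAȳ = 1769048.74 in³.
x̄ = 1264552.96/19352.39 = 65.34 in; ȳ = 1769048.74/19352.39 = 91.41 in.

x̄ = 65.34 in, ȳ = 91.41 in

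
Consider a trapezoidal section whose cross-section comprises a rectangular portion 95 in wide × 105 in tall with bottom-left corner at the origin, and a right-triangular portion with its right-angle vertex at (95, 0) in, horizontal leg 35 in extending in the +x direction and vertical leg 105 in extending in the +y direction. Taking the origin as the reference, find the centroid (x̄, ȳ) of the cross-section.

x̄ = 56.70 in, ȳ = 49.78 in

rectangular portion: A = 95 × 105 = 9975.00, centroid at (47.50, 52.50).
triangular portion: A = ½·35·105 = 1837.50, centroid at (106.67, 35.00).
ΣA = 11812.50 in²
ΣAx̄ = (9975.00)(47.50) + (1837.50)(106.67) = 669812.50 in³
ΣAȳ = (9975.00)(52.50) + (1837.50)(35.00) = 588000.00 in³
x̄ = 669812.50 / 11812.50 = 56.70 in
ȳ = 588000.00 / 11812.50 = 49.78 in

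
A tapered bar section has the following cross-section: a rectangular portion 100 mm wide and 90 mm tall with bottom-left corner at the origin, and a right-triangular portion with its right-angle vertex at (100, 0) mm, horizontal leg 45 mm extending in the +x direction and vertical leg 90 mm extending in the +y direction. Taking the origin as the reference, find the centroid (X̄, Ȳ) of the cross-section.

X̄ = 61.94 mm, Ȳ = 42.24 mm

rectangular portion: A = 100 × 90 = 9000.00, centroid at (50.00, 45.00).
triangular portion: A = ½·45·90 = 2025.00, centroid at (115.00, 30.00).
ΣA = 11025.00 mm², ΣAX̄ = 682875.00 mm³, ΣAȲ = 465750.00 mm³.
X̄ = 682875.00/11025.00 = 61.94 mm; Ȳ = 465750.00/11025.00 = 42.24 mm.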